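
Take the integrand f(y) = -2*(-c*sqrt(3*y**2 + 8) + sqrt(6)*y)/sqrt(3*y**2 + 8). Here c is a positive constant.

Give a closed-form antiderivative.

An antiderivative is F(y) = 2*(3*c*y - sqrt(6)*sqrt(3*y**2 + 8))/3.

Since d/dy undoes antidifferentiation here, F'(y) = f(y) is required of F(y).
Check: d/dy[2*(3*c*y - sqrt(6)*sqrt(3*y**2 + 8))/3] = (2*c*sqrt(3*y**2 + 8) - 2*sqrt(6)*y)/sqrt(3*y**2 + 8), which equals f(y).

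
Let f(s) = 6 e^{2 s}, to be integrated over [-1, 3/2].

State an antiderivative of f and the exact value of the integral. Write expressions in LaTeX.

A first test for any F(s): its s-derivative must equal f(s) identically.
F(s) = 3 e^{2 s} is an antiderivative of f.
Check: d/ds[3 e^{2 s}] = 6 e^{2 s} = f(s).
F(3/2) = 3 e^{3}; F(-1) = \frac{3}{e^{2}}.
Integral = F(3/2) - F(-1) = - \frac{3}{e^{2}} + 3 e^{3}.

Antiderivative: F(s) = 3 e^{2 s}; value = - \frac{3}{e^{2}} + 3 e^{3}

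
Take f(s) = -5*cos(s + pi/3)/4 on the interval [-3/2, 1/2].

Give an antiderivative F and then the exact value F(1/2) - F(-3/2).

Antiderivative: F(s) = -5*sin(s + pi/3)/4; value = -5*sin(1/2 + pi/3)/4 + 5*cos(pi/6 + 3/2)/4

A first test for any F(s): its s-derivative must equal f(s) identically.
F(s) = -5*sin(s + pi/3)/4 is an antiderivative of f.
Check: d/ds[-5*sin(s + pi/3)/4] = -5*cos(s + pi/3)/4 = f(s).
F(1/2) = -5*sin(1/2 + pi/3)/4; F(-3/2) = -5*cos(pi/6 + 3/2)/4.
Integral = F(1/2) - F(-3/2) = -5*sin(1/2 + pi/3)/4 + 5*cos(pi/6 + 3/2)/4.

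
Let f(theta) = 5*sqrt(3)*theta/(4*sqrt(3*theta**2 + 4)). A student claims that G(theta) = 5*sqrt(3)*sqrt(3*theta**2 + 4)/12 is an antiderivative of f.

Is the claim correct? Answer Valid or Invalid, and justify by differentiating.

d/dtheta[G] = 5*sqrt(3)*theta/(4*sqrt(3*theta**2 + 4))
This equals f(theta) exactly, so the claim holds.

Valid: G'(theta) = f(theta).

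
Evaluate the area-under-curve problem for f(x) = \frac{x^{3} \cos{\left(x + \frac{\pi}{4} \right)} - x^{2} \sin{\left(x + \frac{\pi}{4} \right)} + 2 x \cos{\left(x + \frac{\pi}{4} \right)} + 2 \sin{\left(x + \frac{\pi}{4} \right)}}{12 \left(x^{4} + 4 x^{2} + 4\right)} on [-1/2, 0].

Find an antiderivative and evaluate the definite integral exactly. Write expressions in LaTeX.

Antiderivative: F(x) = \frac{x \sin{\left(x + \frac{\pi}{4} \right)}}{12 \left(x^{2} + 2\right)}; value = \frac{\cos{\left(\frac{1}{2} + \frac{\pi}{4} \right)}}{54}

Since d/dx undoes antidifferentiation here, F'(x) = f(x) is required of F(x).
F(x) = \frac{x \sin{\left(x + \frac{\pi}{4} \right)}}{12 \left(x^{2} + 2\right)} is an antiderivative of f.
Check: d/dx[\frac{x \sin{\left(x + \frac{\pi}{4} \right)}}{12 \left(x^{2} + 2\right)}] = \frac{x^{3} \cos{\left(x + \frac{\pi}{4} \right)} - x^{2} \sin{\left(x + \frac{\pi}{4} \right)} + 2 x \cos{\left(x + \frac{\pi}{4} \right)} + 2 \sin{\left(x + \frac{\pi}{4} \right)}}{12 x^{4} + 48 x^{2} + 48}, which equals f(x).
F(0) = 0; F(-1/2) = - \frac{\cos{\left(\frac{1}{2} + \frac{\pi}{4} \right)}}{54}.
Integral = F(0) - F(-1/2) = \frac{\cos{\left(\frac{1}{2} + \frac{\pi}{4} \right)}}{54}.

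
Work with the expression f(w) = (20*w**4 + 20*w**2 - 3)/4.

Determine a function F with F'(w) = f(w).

An antiderivative is F(w) = (12*w**5 + 20*w**3 - 9*w - 24)/12.

Any candidate F(w) must reproduce f(w) exactly when differentiated.
Check: d/dw[(12*w**5 + 20*w**3 - 9*w - 24)/12] = 5*w**4 + 5*w**2 - 3/4, which equals f(w).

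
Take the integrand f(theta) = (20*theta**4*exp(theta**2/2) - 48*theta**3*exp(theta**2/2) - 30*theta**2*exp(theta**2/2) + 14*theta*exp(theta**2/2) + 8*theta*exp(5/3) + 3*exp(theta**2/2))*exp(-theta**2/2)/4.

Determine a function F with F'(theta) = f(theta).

A candidate is checked by its d/dtheta: the result must match f(theta).
Check: d/dtheta[theta**5 + theta**3/2 - 3*theta**2/2 - 5*theta/4 - 3*(-2*theta**2 - theta + 4/3)**2/4 - 2*exp(5/3 - theta**2/2)] = (20*theta**4*exp(-5/3)*exp(theta**2/2) - 48*theta**3*exp(-5/3)*exp(theta**2/2) - 30*theta**2*exp(-5/3)*exp(theta**2/2) + 14*theta*exp(-5/3)*exp(theta**2/2) + 8*theta + 3*exp(-5/3)*exp(theta**2/2))*exp(5/3)*exp(-theta**2/2)/4, which equals f(theta).

An antiderivative is F(theta) = theta**5 + theta**3/2 - 3*theta**2/2 - 5*theta/4 - 3*(-2*theta**2 - theta + 4/3)**2/4 - 2*exp(5/3 - theta**2/2).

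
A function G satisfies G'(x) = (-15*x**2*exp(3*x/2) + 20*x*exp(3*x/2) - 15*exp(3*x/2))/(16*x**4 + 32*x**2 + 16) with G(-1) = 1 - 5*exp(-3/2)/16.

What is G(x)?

G'(x) has the shape u'v + uv' for u = -5/(4*(2*x**2 + 2)) and v = exp(3*x/2) — it is the derivative of the product u*v.
A general antiderivative is -5*exp(3*x/2)/(4*(2*x**2 + 2)) + C.
The condition gives C = 1 - 5*exp(-3/2)/16 - (-5*exp(-3/2)/16) = 1.
So G(x) = (8*x**2 - 5*exp(3*x/2) + 8)/(8*(x**2 + 1)).
Check: d/dx[(8*x**2 - 5*exp(3*x/2) + 8)/(8*(x**2 + 1))] = (-15*x**2*exp(3*x/2) + 20*x*exp(3*x/2) - 15*exp(3*x/2))/(16*x**4 + 32*x**2 + 16) = G'(x).

G(x) = (8*x**2 - 5*exp(3*x/2) + 8)/(8*(x**2 + 1))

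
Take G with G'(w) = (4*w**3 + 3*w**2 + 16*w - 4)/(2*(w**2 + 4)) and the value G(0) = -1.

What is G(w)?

A first test for any G(w): its w-derivative must equal the given G'(w).
A general antiderivative is w**2 + 3*w/2 - 4*atan(w/2) + C.
The condition gives C = -1 - (0) = -1.
So G(w) = w**2 + 3*w/2 - 4*atan(w/2) - 1.
Check: d/dw[w**2 + 3*w/2 - 4*atan(w/2) - 1] = (4*w**3 + 3*w**2 + 16*w - 4)/(2*w**2 + 8), which equals G'(w).

G(w) = w**2 + 3*w/2 - 4*atan(w/2) - 1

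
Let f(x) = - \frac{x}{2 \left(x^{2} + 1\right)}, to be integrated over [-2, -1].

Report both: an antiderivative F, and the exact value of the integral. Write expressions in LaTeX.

Antiderivative: F(x) = - \frac{\log{\left(x^{2} + 1 \right)}}{4}; value = - \frac{\log{\left(2 \right)}}{4} + \frac{\log{\left(5 \right)}}{4}

The substitution u = x^{2} + 1 works: f is exactly (dF/du)*(du/dx) for that inner function.
F(x) = - \frac{\log{\left(x^{2} + 1 \right)}}{4} is an antiderivative of f.
Check: d/dx[- \frac{\log{\left(x^{2} + 1 \right)}}{4}] = - \frac{x}{2 x^{2} + 2}, which equals f(x).
F(-1) = - \frac{\log{\left(2 \right)}}{4}; F(-2) = - \frac{\log{\left(5 \right)}}{4}.
Integral = F(-1) - F(-2) = - \frac{\log{\left(2 \right)}}{4} + \frac{\log{\left(5 \right)}}{4}.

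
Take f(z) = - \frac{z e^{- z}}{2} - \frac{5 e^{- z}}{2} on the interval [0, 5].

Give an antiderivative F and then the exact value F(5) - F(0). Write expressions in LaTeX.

Antiderivative: F(z) = \frac{z e^{- z}}{2} + 3 e^{- z}; value = -3 + \frac{11}{2 e^{5}}

f has the shape u'v + uv' for u = \frac{z}{2} + 3 and v = e^{- z} — it is the derivative of the product u*v.
F(z) = \frac{z e^{- z}}{2} + 3 e^{- z} is an antiderivative of f.
Check: d/dz[\frac{z e^{- z}}{2} + 3 e^{- z}] = \frac{\left(- z - 5\right) e^{- z}}{2}, which equals f(z).
F(5) = \frac{11}{2 e^{5}}; F(0) = 3.
Integral = F(5) - F(0) = -3 + \frac{11}{2 e^{5}}.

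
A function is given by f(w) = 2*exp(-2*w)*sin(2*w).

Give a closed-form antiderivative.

An antiderivative is F(w) = (-sin(2*w) - cos(2*w))*exp(-2*w)/2.

A candidate is checked by its d/dw: the result must match f(w).
Check: d/dw[(-sin(2*w) - cos(2*w))*exp(-2*w)/2] = 2*exp(-2*w)*sin(2*w) = f(w).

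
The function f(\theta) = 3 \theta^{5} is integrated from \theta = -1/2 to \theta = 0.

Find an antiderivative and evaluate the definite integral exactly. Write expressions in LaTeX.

Antiderivative: F(\theta) = \frac{\theta^{6}}{2}; value = - \frac{1}{128}

Check any antiderivative F(\theta) by computing F'(\theta) and comparing it with f(\theta).
F(\theta) = \frac{\theta^{6}}{2} is an antiderivative of f.
Check: d/d\theta[\frac{\theta^{6}}{2}] = 3 \theta^{5} = f(\theta).
F(0) = 0; F(-1/2) = \frac{1}{128}.
Integral = F(0) - F(-1/2) = - \frac{1}{128}.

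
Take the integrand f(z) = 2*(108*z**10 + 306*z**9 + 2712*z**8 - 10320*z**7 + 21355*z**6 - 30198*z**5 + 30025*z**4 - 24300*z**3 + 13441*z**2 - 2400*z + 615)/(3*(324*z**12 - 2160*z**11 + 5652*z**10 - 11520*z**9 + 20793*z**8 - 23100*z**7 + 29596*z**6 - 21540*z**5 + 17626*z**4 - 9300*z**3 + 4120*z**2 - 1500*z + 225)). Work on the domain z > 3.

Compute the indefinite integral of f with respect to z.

An antiderivative F(z) passes only if d/dz[F] lands on f(z) exactly.
Check: d/dz[-(12*z**5 + 17*z**4 + 132*z**3 - 110*z**2 + 168*z - 75)/(3*(z - 3)*(3*z - 1)*(2*z**2 + 1)*(3*z**2 + 5))] = (216*z**10 + 612*z**9 + 5424*z**8 - 20640*z**7 + 42710*z**6 - 60396*z**5 + 60050*z**4 - 48600*z**3 + 26882*z**2 - 4800*z + 1230)/(972*z**12 - 6480*z**11 + 16956*z**10 - 34560*z**9 + 62379*z**8 - 69300*z**7 + 88788*z**6 - 64620*z**5 + 52878*z**4 - 27900*z**3 + 12360*z**2 - 4500*z + 675), which equals f(z).

F(z) = -(12*z**5 + 17*z**4 + 132*z**3 - 110*z**2 + 168*z - 75)/(3*(z - 3)*(3*z - 1)*(2*z**2 + 1)*(3*z**2 + 5)) + C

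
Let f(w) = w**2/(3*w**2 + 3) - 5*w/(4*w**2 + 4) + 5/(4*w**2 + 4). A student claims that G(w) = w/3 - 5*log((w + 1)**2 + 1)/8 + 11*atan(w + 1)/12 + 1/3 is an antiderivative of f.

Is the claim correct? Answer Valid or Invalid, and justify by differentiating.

Invalid: d/dw[G] - f = (15*w**2 - 7*w - 26)/(12*w**4 + 24*w**3 + 36*w**2 + 24*w + 24), which is not 0.

d/dw[G] = (4*w**2 - 7*w + 4)/(12*w**2 + 24*w + 24)
d/dw[G] - f(w) = (15*w**2 - 7*w - 26)/(12*w**4 + 24*w**3 + 36*w**2 + 24*w + 24) != 0.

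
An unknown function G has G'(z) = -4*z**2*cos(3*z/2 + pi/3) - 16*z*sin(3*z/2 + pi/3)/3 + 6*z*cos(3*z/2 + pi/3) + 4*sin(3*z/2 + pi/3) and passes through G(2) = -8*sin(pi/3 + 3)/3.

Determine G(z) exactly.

Recognize the product-rule pattern: G'(z) = u'v + uv' with u = -8*z**2/3 + 4*z, v = sin(3*z/2 + pi/3), so integration by parts undoes it.
A general antiderivative is 2*(-4*z**2/3 + 2*z)*sin(3*z/2 + pi/3) + C.
The condition gives C = -8*sin(pi/3 + 3)/3 - (-8*sin(pi/3 + 3)/3) = 0.
So G(z) = 4*z*(3 - 2*z)*sin(3*z/2 + pi/3)/3.
Check: d/dz[4*z*(3 - 2*z)*sin(3*z/2 + pi/3)/3] = -4*z**2*cos(3*z/2 + pi/3) - 16*z*sin(3*z/2 + pi/3)/3 + 6*z*cos(3*z/2 + pi/3) + 4*sin(3*z/2 + pi/3) = G'(z).

G(z) = 4*z*(3 - 2*z)*sin(3*z/2 + pi/3)/3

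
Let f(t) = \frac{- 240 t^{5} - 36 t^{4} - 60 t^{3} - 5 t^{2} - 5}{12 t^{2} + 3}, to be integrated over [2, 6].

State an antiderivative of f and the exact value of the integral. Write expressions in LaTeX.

A candidate is checked by its d/dt: the result must match f(t).
F(t) = - 5 t^{4} - t^{3} + \frac{t}{3} - \operatorname{atan}{\left(2 t \right)} is an antiderivative of f.
Check: d/dt[- 5 t^{4} - t^{3} + \frac{t}{3} - \operatorname{atan}{\left(2 t \right)}] = \frac{- 240 t^{5} - 36 t^{4} - 60 t^{3} - 5 t^{2} - 5}{12 t^{2} + 3} = f(t).
F(6) = -6694 - \operatorname{atan}{\left(12 \right)}; F(2) = - \frac{262}{3} - \operatorname{atan}{\left(4 \right)}.
Integral = F(6) - F(2) = - \frac{19820}{3} - \operatorname{atan}{\left(12 \right)} + \operatorname{atan}{\left(4 \right)}.

Antiderivative: F(t) = - 5 t^{4} - t^{3} + \frac{t}{3} - \operatorname{atan}{\left(2 t \right)}; value = - \frac{19820}{3} - \operatorname{atan}{\left(12 \right)} + \operatorname{atan}{\left(4 \right)}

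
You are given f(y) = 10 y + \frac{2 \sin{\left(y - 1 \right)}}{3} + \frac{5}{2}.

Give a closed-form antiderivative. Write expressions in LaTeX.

The integrand splits into summands that can be handled one at a time.
Check: d/dy[\frac{30 y^{2} + 15 y - 4 \cos{\left(y - 1 \right)}}{6}] = 10 y + \frac{2 \sin{\left(y - 1 \right)}}{3} + \frac{5}{2} = f(y).

An antiderivative is F(y) = \frac{30 y^{2} + 15 y - 4 \cos{\left(y - 1 \right)}}{6}.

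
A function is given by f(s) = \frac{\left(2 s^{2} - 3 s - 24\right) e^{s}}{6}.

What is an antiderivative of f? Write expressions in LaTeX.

Recognize the product-rule pattern: f = u'v + uv' with u = \frac{s^{2}}{3} - \frac{7 s}{6} - \frac{17}{6}, v = e^{s}, so integration by parts undoes it.
Check: d/ds[\frac{\left(2 s^{2} - 7 s - 17\right) e^{s}}{6}] = \frac{s^{2} e^{s}}{3} - \frac{s e^{s}}{2} - 4 e^{s}, which equals f(s).

An antiderivative is F(s) = \frac{\left(2 s^{2} - 7 s - 17\right) e^{s}}{6}.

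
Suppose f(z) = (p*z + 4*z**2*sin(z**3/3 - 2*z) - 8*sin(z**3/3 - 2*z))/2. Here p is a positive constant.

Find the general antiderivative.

F(z) = p*z**2/4 - 2*cos(z**3/3 - 2*z) + C

Whatever form F(z) takes, F'(z) = f(z) is non-negotiable.
Check: d/dz[p*z**2/4 - 2*cos(z**3/3 - 2*z)] = p*z/2 + 2*z**2*sin(z**3/3 - 2*z) - 4*sin(z**3/3 - 2*z), which equals f(z).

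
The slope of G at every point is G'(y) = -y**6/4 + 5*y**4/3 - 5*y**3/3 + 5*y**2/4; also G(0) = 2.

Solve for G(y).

Integrate term by term and add the pieces.
A general antiderivative is -y**7/28 + y**5/3 - 5*y**4/12 + 5*y**3/12 + C.
The condition gives C = 2 - (0) = 2.
So G(y) = -y**7/28 + y**5/3 - 5*y**4/12 + 5*y**3/12 + 2.
Check: d/dy[-y**7/28 + y**5/3 - 5*y**4/12 + 5*y**3/12 + 2] = -y**6/4 + 5*y**4/3 - 5*y**3/3 + 5*y**2/4 = G'(y).

G(y) = -y**7/28 + y**5/3 - 5*y**4/12 + 5*y**3/12 + 2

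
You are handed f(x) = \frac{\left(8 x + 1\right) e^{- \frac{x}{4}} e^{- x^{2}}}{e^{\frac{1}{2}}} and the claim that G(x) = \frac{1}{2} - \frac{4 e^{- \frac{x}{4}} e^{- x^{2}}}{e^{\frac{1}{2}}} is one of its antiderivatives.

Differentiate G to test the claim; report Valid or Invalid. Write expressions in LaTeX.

d/dx[G] = \frac{\left(8 x + 1\right) e^{- \frac{x}{4}} e^{- x^{2}}}{e^{\frac{1}{2}}}
This equals f(x) exactly, so the claim holds.

Valid - the claim checks out under differentiation.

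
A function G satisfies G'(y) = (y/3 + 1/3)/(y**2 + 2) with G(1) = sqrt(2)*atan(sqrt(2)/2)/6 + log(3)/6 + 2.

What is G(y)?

A first test for any G(y): its y-derivative must equal the given G'(y).
A general antiderivative is log(y**2 + 2)/6 + sqrt(2)*atan(sqrt(2)*y/2)/6 + C.
The condition gives C = sqrt(2)*atan(sqrt(2)/2)/6 + log(3)/6 + 2 - (sqrt(2)*atan(sqrt(2)/2)/6 + log(3)/6) = 2.
So G(y) = log(y**2 + 2)/6 + sqrt(2)*atan(sqrt(2)*y/2)/6 + 2.
Check: d/dy[log(y**2 + 2)/6 + sqrt(2)*atan(sqrt(2)*y/2)/6 + 2] = (y + 1)/(3*y**2 + 6), which equals G'(y).

G(y) = log(y**2 + 2)/6 + sqrt(2)*atan(sqrt(2)*y/2)/6 + 2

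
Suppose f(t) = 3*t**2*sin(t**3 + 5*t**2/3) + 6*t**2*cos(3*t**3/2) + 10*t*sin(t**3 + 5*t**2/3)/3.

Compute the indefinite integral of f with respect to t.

The integrand splits into summands that can be handled one at a time.
Check: d/dt[4*sin(3*t**3/2)/3 - cos(t**3 + 5*t**2/3)] = 3*t**2*sin(t**3 + 5*t**2/3) + 6*t**2*cos(3*t**3/2) + 10*t*sin(t**3 + 5*t**2/3)/3 = f(t).

F(t) = 4*sin(3*t**3/2)/3 - cos(t**3 + 5*t**2/3) + C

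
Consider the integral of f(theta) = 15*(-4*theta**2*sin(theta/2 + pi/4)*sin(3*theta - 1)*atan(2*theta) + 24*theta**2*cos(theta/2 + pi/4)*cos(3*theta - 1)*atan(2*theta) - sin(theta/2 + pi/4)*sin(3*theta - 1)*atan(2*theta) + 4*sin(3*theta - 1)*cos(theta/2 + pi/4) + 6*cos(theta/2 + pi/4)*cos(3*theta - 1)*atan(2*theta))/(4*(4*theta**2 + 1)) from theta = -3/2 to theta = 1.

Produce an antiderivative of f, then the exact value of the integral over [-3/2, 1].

Antiderivative: F(theta) = 15*sin(3*theta - 1)*cos(theta/2 + pi/4)*atan(2*theta)/2; value = 15*sin(2)*cos(1/2 + pi/4)*atan(2)/2 - 15*sin(11/2)*sin(3/4 + pi/4)*atan(3)/2

Since d/dtheta undoes antidifferentiation here, F'(theta) = f(theta) is required of F(theta).
F(theta) = 15*sin(3*theta - 1)*cos(theta/2 + pi/4)*atan(2*theta)/2 is an antiderivative of f.
Check: d/dtheta[15*sin(3*theta - 1)*cos(theta/2 + pi/4)*atan(2*theta)/2] = (-60*theta**2*sin(theta/2 + pi/4)*sin(3*theta - 1)*atan(2*theta) + 360*theta**2*cos(theta/2 + pi/4)*cos(3*theta - 1)*atan(2*theta) - 15*sin(theta/2 + pi/4)*sin(3*theta - 1)*atan(2*theta) + 60*sin(3*theta - 1)*cos(theta/2 + pi/4) + 90*cos(theta/2 + pi/4)*cos(3*theta - 1)*atan(2*theta))/(16*theta**2 + 4), which equals f(theta).
F(1) = 15*sin(2)*cos(1/2 + pi/4)*atan(2)/2; F(-3/2) = 15*sin(11/2)*sin(3/4 + pi/4)*atan(3)/2.
Integral = F(1) - F(-3/2) = 15*sin(2)*cos(1/2 + pi/4)*atan(2)/2 - 15*sin(11/2)*sin(3/4 + pi/4)*atan(3)/2.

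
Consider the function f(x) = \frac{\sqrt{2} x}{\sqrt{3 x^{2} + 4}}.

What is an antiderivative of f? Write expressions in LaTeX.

An antiderivative is F(x) = \frac{\sqrt{2} \sqrt{3 x^{2} + 4}}{3}.

The substitution u = \frac{3 x^{2}}{2} + 2 works: f is exactly (dF/du)*(du/dx) for that inner function.
Check: d/dx[\frac{\sqrt{2} \sqrt{3 x^{2} + 4}}{3}] = \frac{\sqrt{2} x}{\sqrt{3 x^{2} + 4}} = f(x).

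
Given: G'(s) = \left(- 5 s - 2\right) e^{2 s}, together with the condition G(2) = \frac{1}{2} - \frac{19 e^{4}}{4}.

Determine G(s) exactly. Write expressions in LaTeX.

Recognize the product-rule pattern: G'(s) = u'v + uv' with u = \frac{1}{4} - \frac{5 s}{2}, v = e^{2 s}, so integration by parts undoes it.
A general antiderivative is \frac{\left(1 - 10 s\right) e^{2 s}}{4} + C.
The condition gives C = \frac{1}{2} - \frac{19 e^{4}}{4} - (- \frac{19 e^{4}}{4}) = \frac{1}{2}.
So G(s) = - \frac{5 s e^{2 s}}{2} + \frac{e^{2 s}}{4} + \frac{1}{2}.
Check: d/ds[- \frac{5 s e^{2 s}}{2} + \frac{e^{2 s}}{4} + \frac{1}{2}] = - 5 s e^{2 s} - 2 e^{2 s}, which equals G'(s).

G(s) = - \frac{5 s e^{2 s}}{2} + \frac{e^{2 s}}{4} + \frac{1}{2}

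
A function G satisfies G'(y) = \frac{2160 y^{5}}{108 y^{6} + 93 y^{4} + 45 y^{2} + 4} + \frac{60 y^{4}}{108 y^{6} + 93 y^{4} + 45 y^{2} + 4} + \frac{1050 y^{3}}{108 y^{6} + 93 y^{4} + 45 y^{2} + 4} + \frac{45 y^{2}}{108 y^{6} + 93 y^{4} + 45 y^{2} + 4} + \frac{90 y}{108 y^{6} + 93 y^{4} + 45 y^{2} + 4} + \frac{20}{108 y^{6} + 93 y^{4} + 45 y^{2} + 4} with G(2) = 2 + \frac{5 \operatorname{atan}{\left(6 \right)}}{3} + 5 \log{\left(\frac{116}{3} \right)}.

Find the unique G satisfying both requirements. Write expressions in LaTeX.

G(y) = 5 \log{\left(2 y^{4} + \frac{3 y^{2}}{2} + \frac{2}{3} \right)} + \frac{5 \operatorname{atan}{\left(3 y \right)}}{3} + 2

The integrand splits into summands that can be handled one at a time.
A general antiderivative is 5 \log{\left(2 y^{4} + \frac{3 y^{2}}{2} + \frac{2}{3} \right)} + \frac{5 \operatorname{atan}{\left(3 y \right)}}{3} + C.
The condition gives C = 2 + \frac{5 \operatorname{atan}{\left(6 \right)}}{3} + 5 \log{\left(\frac{116}{3} \right)} - (\frac{5 \operatorname{atan}{\left(6 \right)}}{3} + 5 \log{\left(\frac{116}{3} \right)}) = 2.
So G(y) = 5 \log{\left(2 y^{4} + \frac{3 y^{2}}{2} + \frac{2}{3} \right)} + \frac{5 \operatorname{atan}{\left(3 y \right)}}{3} + 2.
Check: d/dy[5 \log{\left(2 y^{4} + \frac{3 y^{2}}{2} + \frac{2}{3} \right)} + \frac{5 \operatorname{atan}{\left(3 y \right)}}{3} + 2] = \frac{2160 y^{5} + 60 y^{4} + 1050 y^{3} + 45 y^{2} + 90 y + 20}{108 y^{6} + 93 y^{4} + 45 y^{2} + 4}, which equals G'(y).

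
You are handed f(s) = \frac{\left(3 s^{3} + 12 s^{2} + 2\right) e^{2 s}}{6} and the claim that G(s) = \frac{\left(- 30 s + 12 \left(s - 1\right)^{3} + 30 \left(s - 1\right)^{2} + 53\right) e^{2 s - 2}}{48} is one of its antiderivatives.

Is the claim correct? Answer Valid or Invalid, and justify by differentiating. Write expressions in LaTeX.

d/ds[G] = \frac{s^{3} e^{2 s}}{2 e^{2}} + \frac{s^{2} e^{2 s}}{2 e^{2}} - \frac{5 s e^{2 s}}{2 e^{2}} + \frac{11 e^{2 s}}{6 e^{2}}
d/ds[G] - f(s) = - \frac{s^{3} e^{2 s}}{2} + \frac{s^{3} e^{2 s}}{2 e^{2}} - 2 s^{2} e^{2 s} + \frac{s^{2} e^{2 s}}{2 e^{2}} - \frac{5 s e^{2 s}}{2 e^{2}} - \frac{e^{2 s}}{3} + \frac{11 e^{2 s}}{6 e^{2}} != 0.

Invalid: d/ds[G] - f = - \frac{s^{3} e^{2 s}}{2} + \frac{s^{3} e^{2 s}}{2 e^{2}} - 2 s^{2} e^{2 s} + \frac{s^{2} e^{2 s}}{2 e^{2}} - \frac{5 s e^{2 s}}{2 e^{2}} - \frac{e^{2 s}}{3} + \frac{11 e^{2 s}}{6 e^{2}}, which is not 0.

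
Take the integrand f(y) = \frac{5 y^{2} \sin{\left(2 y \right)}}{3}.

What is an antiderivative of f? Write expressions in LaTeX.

An antiderivative is F(y) = - \frac{5 \left(2 y^{2} \cos{\left(2 y \right)} - 2 y \sin{\left(2 y \right)} - \cos{\left(2 y \right)}\right)}{12}.

For F(y) to be correct the identity F'(y) - f(y) = 0 must hold.
Check: d/dy[- \frac{5 \left(2 y^{2} \cos{\left(2 y \right)} - 2 y \sin{\left(2 y \right)} - \cos{\left(2 y \right)}\right)}{12}] = \frac{5 y^{2} \sin{\left(2 y \right)}}{3} = f(y).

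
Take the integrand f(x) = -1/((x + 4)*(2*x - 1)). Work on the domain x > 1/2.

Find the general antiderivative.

F(x) = -log(x - 1/2)/9 + log(x + 4)/9 + C

Factor the denominator ((x + 4)*(2*x - 1)) and decompose: f = -2/(9*(2*x - 1)) + 1/(9*(x + 4)); each piece integrates to a log, atan, or power term.
Check: d/dx[-log(x - 1/2)/9 + log(x + 4)/9] = -1/(2*x**2 + 7*x - 4), which equals f(x).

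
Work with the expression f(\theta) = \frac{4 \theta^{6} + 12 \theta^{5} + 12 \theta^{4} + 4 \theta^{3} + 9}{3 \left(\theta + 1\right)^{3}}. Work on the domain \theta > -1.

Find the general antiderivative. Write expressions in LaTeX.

F(\theta) = \frac{\theta^{4}}{3} - \frac{3}{2 \left(\theta + 1\right)^{2}} + C

A candidate is checked by its d/d\theta: the result must match f(\theta).
Check: d/d\theta[\frac{\theta^{4}}{3} - \frac{3}{2 \left(\theta + 1\right)^{2}}] = \frac{4 \theta^{6} + 12 \theta^{5} + 12 \theta^{4} + 4 \theta^{3} + 9}{3 \theta^{3} + 9 \theta^{2} + 9 \theta + 3}, which equals f(\theta).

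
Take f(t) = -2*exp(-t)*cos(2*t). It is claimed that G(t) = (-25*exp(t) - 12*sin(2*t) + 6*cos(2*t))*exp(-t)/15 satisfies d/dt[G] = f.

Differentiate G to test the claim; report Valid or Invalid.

d/dt[G] = -2*exp(-t)*cos(2*t)
This equals f(t) exactly, so the claim holds.

Valid. The derivative of G reproduces f.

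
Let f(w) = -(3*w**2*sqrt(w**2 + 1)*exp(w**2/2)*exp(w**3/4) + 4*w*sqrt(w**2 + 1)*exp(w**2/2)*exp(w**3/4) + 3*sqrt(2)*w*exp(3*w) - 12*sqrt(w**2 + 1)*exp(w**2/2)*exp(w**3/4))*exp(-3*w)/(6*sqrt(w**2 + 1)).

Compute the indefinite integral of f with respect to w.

F(w) = -(3*sqrt(2)*sqrt(w**2 + 1) + 4*exp(-3*w)*exp(w**2/2)*exp(w**3/4))/6 + C

Whatever form F(w) takes, F'(w) = f(w) is non-negotiable.
Check: d/dw[-(3*sqrt(2)*sqrt(w**2 + 1) + 4*exp(-3*w)*exp(w**2/2)*exp(w**3/4))/6] = (-3*w**2*sqrt(w**2 + 1)*exp(w**2/2)*exp(w**3/4) - 4*w*sqrt(w**2 + 1)*exp(w**2/2)*exp(w**3/4) - 3*sqrt(2)*w*exp(3*w) + 12*sqrt(w**2 + 1)*exp(w**2/2)*exp(w**3/4))*exp(-3*w)/(6*sqrt(w**2 + 1)), which equals f(w).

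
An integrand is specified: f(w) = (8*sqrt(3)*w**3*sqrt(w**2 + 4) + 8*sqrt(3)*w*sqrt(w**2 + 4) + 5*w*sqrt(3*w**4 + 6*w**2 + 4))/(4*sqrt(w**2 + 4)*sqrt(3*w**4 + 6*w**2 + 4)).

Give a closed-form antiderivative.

Since d/dw undoes antidifferentiation here, F'(w) = f(w) is required of F(w).
Check: d/dw[(15*sqrt(w**2 + 4) + 4*sqrt(3)*sqrt(3*w**4 + 6*w**2 + 4))/12] = (8*sqrt(3)*w**3*sqrt(w**2 + 4) + 8*sqrt(3)*w*sqrt(w**2 + 4) + 5*w*sqrt(3*w**4 + 6*w**2 + 4))/(4*sqrt(w**2 + 4)*sqrt(3*w**4 + 6*w**2 + 4)) = f(w).

An antiderivative is F(w) = (15*sqrt(w**2 + 4) + 4*sqrt(3)*sqrt(3*w**4 + 6*w**2 + 4))/12.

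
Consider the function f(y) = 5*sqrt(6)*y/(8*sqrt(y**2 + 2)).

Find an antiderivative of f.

An antiderivative is F(y) = 5*sqrt(3*y**2/2 + 3)/4.

f matches the chain-rule pattern g'(h)*h' with inner function h(y) = 3*y**2/2 + 3; substituting u = h(y) collapses the integral.
Check: d/dy[5*sqrt(3*y**2/2 + 3)/4] = 5*sqrt(6)*y/(8*sqrt(y**2 + 2)) = f(y).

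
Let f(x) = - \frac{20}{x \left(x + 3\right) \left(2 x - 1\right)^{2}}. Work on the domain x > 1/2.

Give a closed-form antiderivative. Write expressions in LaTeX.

An antiderivative is F(x) = \frac{20 \left(- 49 \left(2 x - 1\right) \log{\left(x \right)} + 48 \left(2 x - 1\right) \log{\left(x - \frac{1}{2} \right)} + \left(2 x - 1\right) \log{\left(x + 3 \right)} + 42\right)}{147 \left(2 x - 1\right)}.

The denominator factors as x \left(x + 3\right) \left(2 x - 1\right)^{2}; partial fractions split f into directly integrable pieces: \frac{640}{49 \left(2 x - 1\right)} - \frac{80}{7 \left(2 x - 1\right)^{2}} + \frac{20}{147 \left(x + 3\right)} - \frac{20}{3 x}.
Check: d/dx[\frac{20 \left(- 49 \left(2 x - 1\right) \log{\left(x \right)} + 48 \left(2 x - 1\right) \log{\left(x - \frac{1}{2} \right)} + \left(2 x - 1\right) \log{\left(x + 3 \right)} + 42\right)}{147 \left(2 x - 1\right)}] = - \frac{20}{4 x^{4} + 8 x^{3} - 11 x^{2} + 3 x}, which equals f(x).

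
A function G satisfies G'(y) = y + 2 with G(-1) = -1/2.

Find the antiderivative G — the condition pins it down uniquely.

Any candidate G(y) must reproduce the stated G'(y) exactly.
A general antiderivative is y**2/2 + 2*y + C.
The condition gives C = -1/2 - (-3/2) = 1.
So G(y) = (y**2 + 4*y + 2)/2.
Check: d/dy[(y**2 + 4*y + 2)/2] = y + 2 = G'(y).

G(y) = (y**2 + 4*y + 2)/2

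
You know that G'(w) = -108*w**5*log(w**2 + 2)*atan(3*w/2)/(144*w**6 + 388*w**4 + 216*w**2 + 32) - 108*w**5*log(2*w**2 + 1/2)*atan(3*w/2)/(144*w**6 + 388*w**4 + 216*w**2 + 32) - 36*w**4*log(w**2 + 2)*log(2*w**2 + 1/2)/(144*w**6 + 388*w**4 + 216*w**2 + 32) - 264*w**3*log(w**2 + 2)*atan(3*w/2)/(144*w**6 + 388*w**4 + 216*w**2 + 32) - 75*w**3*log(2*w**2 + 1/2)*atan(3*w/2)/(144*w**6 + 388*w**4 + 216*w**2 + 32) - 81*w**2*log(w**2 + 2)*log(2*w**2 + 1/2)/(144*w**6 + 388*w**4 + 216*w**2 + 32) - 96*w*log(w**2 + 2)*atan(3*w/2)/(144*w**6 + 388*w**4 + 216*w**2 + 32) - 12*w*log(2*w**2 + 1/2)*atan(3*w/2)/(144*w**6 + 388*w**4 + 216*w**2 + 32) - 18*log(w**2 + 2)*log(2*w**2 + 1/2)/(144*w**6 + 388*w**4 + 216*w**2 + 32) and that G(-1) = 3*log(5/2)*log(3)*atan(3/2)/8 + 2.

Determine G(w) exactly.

Integrate term by term and add the pieces.
A general antiderivative is -3*log(w**2 + 2)*log(2*w**2 + 1/2)*atan(3*w/2)/8 + C.
The condition gives C = 3*log(5/2)*log(3)*atan(3/2)/8 + 2 - (3*log(5/2)*log(3)*atan(3/2)/8) = 2.
So G(w) = (-3*log(w**2 + 2)*log(2*w**2 + 1/2)*atan(3*w/2) + 16)/8.
Check: d/dw[(-3*log(w**2 + 2)*log(2*w**2 + 1/2)*atan(3*w/2) + 16)/8] = (-108*w**5*log(w**2 + 2)*atan(3*w/2) - 108*w**5*log(2*w**2 + 1/2)*atan(3*w/2) - 36*w**4*log(w**2 + 2)*log(2*w**2 + 1/2) - 264*w**3*log(w**2 + 2)*atan(3*w/2) - 75*w**3*log(2*w**2 + 1/2)*atan(3*w/2) - 81*w**2*log(w**2 + 2)*log(2*w**2 + 1/2) - 96*w*log(w**2 + 2)*atan(3*w/2) - 12*w*log(2*w**2 + 1/2)*atan(3*w/2) - 18*log(w**2 + 2)*log(2*w**2 + 1/2))/(144*w**6 + 388*w**4 + 216*w**2 + 32), which equals G'(w).

G(w) = (-3*log(w**2 + 2)*log(2*w**2 + 1/2)*atan(3*w/2) + 16)/8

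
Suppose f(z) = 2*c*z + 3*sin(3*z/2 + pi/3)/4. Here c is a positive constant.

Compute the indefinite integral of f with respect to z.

F(z) = c*z**2 - cos(3*z/2 + pi/3)/2 + C

The integrand splits into summands that can be handled one at a time.
Check: d/dz[c*z**2 - cos(3*z/2 + pi/3)/2] = 2*c*z + 3*sin(3*z/2 + pi/3)/4 = f(z).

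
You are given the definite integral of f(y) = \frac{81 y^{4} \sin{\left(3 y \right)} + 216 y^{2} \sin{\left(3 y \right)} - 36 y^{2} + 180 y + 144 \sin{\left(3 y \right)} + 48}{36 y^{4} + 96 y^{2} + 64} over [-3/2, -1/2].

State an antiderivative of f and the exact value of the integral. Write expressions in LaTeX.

Any candidate F(y) must reproduce f(y) exactly when differentiated.
F(y) = \frac{y}{y^{2} + \frac{4}{3}} - \frac{3 \cos{\left(3 y \right)}}{4} - \frac{5}{2 y^{2} + \frac{8}{3}} is an antiderivative of f.
Check: d/dy[\frac{y}{y^{2} + \frac{4}{3}} - \frac{3 \cos{\left(3 y \right)}}{4} - \frac{5}{2 y^{2} + \frac{8}{3}}] = \frac{81 y^{4} \sin{\left(3 y \right)} + 216 y^{2} \sin{\left(3 y \right)} - 36 y^{2} + 180 y + 144 \sin{\left(3 y \right)} + 48}{36 y^{4} + 96 y^{2} + 64} = f(y).
F(-1/2) = - \frac{36}{19} - \frac{3 \cos{\left(\frac{3}{2} \right)}}{4}; F(-3/2) = - \frac{48}{43} - \frac{3 \cos{\left(\frac{9}{2} \right)}}{4}.
Integral = F(-1/2) - F(-3/2) = - \frac{636}{817} + \frac{3 \cos{\left(\frac{9}{2} \right)}}{4} - \frac{3 \cos{\left(\frac{3}{2} \right)}}{4}.

Antiderivative: F(y) = \frac{y}{y^{2} + \frac{4}{3}} - \frac{3 \cos{\left(3 y \right)}}{4} - \frac{5}{2 y^{2} + \frac{8}{3}}; value = - \frac{636}{817} + \frac{3 \cos{\left(\frac{9}{2} \right)}}{4} - \frac{3 \cos{\left(\frac{3}{2} \right)}}{4}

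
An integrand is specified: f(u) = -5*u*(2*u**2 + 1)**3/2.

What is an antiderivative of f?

The substitution w = -u**2 - 1/2 works: f is exactly (dF/dw)*(dw/du) for that inner function.
Check: d/du[-5*(2*u**2 + 1)**4/32] = -20*u**7 - 30*u**5 - 15*u**3 - 5*u/2, which equals f(u).

An antiderivative is F(u) = -5*(2*u**2 + 1)**4/32.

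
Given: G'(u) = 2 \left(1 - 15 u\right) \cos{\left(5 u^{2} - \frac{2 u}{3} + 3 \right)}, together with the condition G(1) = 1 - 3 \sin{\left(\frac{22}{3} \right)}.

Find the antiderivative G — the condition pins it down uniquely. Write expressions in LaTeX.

The substitution w = 5 u^{2} - \frac{2 u}{3} + 3 works: G'(u) is exactly (dG/dw)*(dw/du) for that inner function.
A general antiderivative is - 3 \sin{\left(5 u^{2} - \frac{2 u}{3} + 3 \right)} + C.
The condition gives C = 1 - 3 \sin{\left(\frac{22}{3} \right)} - (- 3 \sin{\left(\frac{22}{3} \right)}) = 1.
So G(u) = 1 - 3 \sin{\left(5 u^{2} - \frac{2 u}{3} + 3 \right)}.
Check: d/du[1 - 3 \sin{\left(5 u^{2} - \frac{2 u}{3} + 3 \right)}] = - 30 u \cos{\left(5 u^{2} - \frac{2 u}{3} + 3 \right)} + 2 \cos{\left(5 u^{2} - \frac{2 u}{3} + 3 \right)}, which equals G'(u).

G(u) = 1 - 3 \sin{\left(5 u^{2} - \frac{2 u}{3} + 3 \right)}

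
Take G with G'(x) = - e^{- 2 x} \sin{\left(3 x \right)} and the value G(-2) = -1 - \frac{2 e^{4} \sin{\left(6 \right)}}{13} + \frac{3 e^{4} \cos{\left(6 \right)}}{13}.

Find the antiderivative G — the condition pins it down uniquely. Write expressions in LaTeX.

Any candidate G(x) must reproduce the stated G'(x) exactly.
A general antiderivative is \frac{2 e^{- 2 x} \sin{\left(3 x \right)}}{13} + \frac{3 e^{- 2 x} \cos{\left(3 x \right)}}{13} + C.
The condition gives C = -1 - \frac{2 e^{4} \sin{\left(6 \right)}}{13} + \frac{3 e^{4} \cos{\left(6 \right)}}{13} - (- \frac{2 e^{4} \sin{\left(6 \right)}}{13} + \frac{3 e^{4} \cos{\left(6 \right)}}{13}) = -1.
So G(x) = \frac{\left(- 13 e^{2 x} + 2 \sin{\left(3 x \right)} + 3 \cos{\left(3 x \right)}\right) e^{- 2 x}}{13}.
Check: d/dx[\frac{\left(- 13 e^{2 x} + 2 \sin{\left(3 x \right)} + 3 \cos{\left(3 x \right)}\right) e^{- 2 x}}{13}] = - e^{- 2 x} \sin{\left(3 x \right)} = G'(x).

G(x) = \frac{\left(- 13 e^{2 x} + 2 \sin{\left(3 x \right)} + 3 \cos{\left(3 x \right)}\right) e^{- 2 x}}{13}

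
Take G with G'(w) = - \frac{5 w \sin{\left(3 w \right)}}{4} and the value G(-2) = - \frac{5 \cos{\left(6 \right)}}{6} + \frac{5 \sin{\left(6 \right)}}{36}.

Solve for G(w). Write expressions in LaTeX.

G(w) = \frac{5 w \cos{\left(3 w \right)}}{12} - \frac{5 \sin{\left(3 w \right)}}{36}

Whatever form G(w) takes, its d/dw must return the stated G'(w).
A general antiderivative is \frac{5 w \cos{\left(3 w \right)}}{12} - \frac{5 \sin{\left(3 w \right)}}{36} + C.
The condition gives C = - \frac{5 \cos{\left(6 \right)}}{6} + \frac{5 \sin{\left(6 \right)}}{36} - (- \frac{5 \cos{\left(6 \right)}}{6} + \frac{5 \sin{\left(6 \right)}}{36}) = 0.
So G(w) = \frac{5 w \cos{\left(3 w \right)}}{12} - \frac{5 \sin{\left(3 w \right)}}{36}.
Check: d/dw[\frac{5 w \cos{\left(3 w \right)}}{12} - \frac{5 \sin{\left(3 w \right)}}{36}] = - \frac{5 w \sin{\left(3 w \right)}}{4} = G'(w).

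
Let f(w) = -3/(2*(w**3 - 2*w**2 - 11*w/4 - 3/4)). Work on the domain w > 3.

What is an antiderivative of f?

The denominator factors as (w - 3)*(2*w + 1)**2; partial fractions split f into directly integrable pieces: 12/(49*(2*w + 1)) + 12/(7*(2*w + 1)**2) - 6/(49*(w - 3)).
Check: d/dw[-6*log(w - 3)/49 + 6*log(w + 1/2)/49 - 6/(14*w + 7)] = -6/(4*w**3 - 8*w**2 - 11*w - 3), which equals f(w).

An antiderivative is F(w) = -6*log(w - 3)/49 + 6*log(w + 1/2)/49 - 6/(14*w + 7).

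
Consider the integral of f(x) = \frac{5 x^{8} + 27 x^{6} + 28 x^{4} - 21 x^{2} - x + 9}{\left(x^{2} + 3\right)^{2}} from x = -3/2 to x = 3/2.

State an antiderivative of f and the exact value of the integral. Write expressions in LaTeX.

An antiderivative F(x) passes only if d/dx[F] lands on f(x) exactly.
F(x) = x^{5} - x^{3} + x + \frac{1}{2 x^{2} + 6} is an antiderivative of f.
Check: d/dx[x^{5} - x^{3} + x + \frac{1}{2 x^{2} + 6}] = \frac{5 x^{8} + 27 x^{6} + 28 x^{4} - 21 x^{2} - x + 9}{x^{4} + 6 x^{2} + 9}, which equals f(x).
F(3/2) = \frac{3907}{672}; F(-3/2) = - \frac{3779}{672}.
Integral = F(3/2) - F(-3/2) = \frac{183}{16}.

Antiderivative: F(x) = x^{5} - x^{3} + x + \frac{1}{2 x^{2} + 6}; value = \frac{183}{16}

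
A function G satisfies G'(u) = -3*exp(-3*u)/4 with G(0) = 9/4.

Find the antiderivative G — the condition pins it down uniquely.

The proposed G(u) is checked by its d/du: the result must match the given G'(u).
A general antiderivative is exp(-3*u)/4 + C.
The condition gives C = 9/4 - (1/4) = 2.
So G(u) = 2 + exp(-3*u)/4.
Check: d/du[2 + exp(-3*u)/4] = -3*exp(-3*u)/4 = G'(u).

G(u) = 2 + exp(-3*u)/4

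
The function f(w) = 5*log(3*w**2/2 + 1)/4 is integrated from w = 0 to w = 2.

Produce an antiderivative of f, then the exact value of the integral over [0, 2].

Check any antiderivative F(w) by computing F'(w) and comparing it with f(w).
F(w) = 5*w*log(3*w**2/2 + 1)/4 - 5*w/2 + 5*sqrt(6)*atan(sqrt(6)*w/2)/6 is an antiderivative of f.
Check: d/dw[5*w*log(3*w**2/2 + 1)/4 - 5*w/2 + 5*sqrt(6)*atan(sqrt(6)*w/2)/6] = 5*log(3*w**2/2 + 1)/4 = f(w).
F(2) = -5 + 5*sqrt(6)*atan(sqrt(6))/6 + 5*log(7)/2; F(0) = 0.
Integral = F(2) - F(0) = -5 + 5*sqrt(6)*atan(sqrt(6))/6 + 5*log(7)/2.

Antiderivative: F(w) = 5*w*log(3*w**2/2 + 1)/4 - 5*w/2 + 5*sqrt(6)*atan(sqrt(6)*w/2)/6; value = -5 + 5*sqrt(6)*atan(sqrt(6))/6 + 5*log(7)/2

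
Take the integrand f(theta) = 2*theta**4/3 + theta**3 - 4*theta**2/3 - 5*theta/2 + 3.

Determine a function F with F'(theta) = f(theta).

An antiderivative is F(theta) = 2*theta**5/15 + theta**4/4 - 4*theta**3/9 - 5*theta**2/4 + 3*theta.

The integrand splits into summands that can be handled one at a time.
Check: d/dtheta[2*theta**5/15 + theta**4/4 - 4*theta**3/9 - 5*theta**2/4 + 3*theta] = 2*theta**4/3 + theta**3 - 4*theta**2/3 - 5*theta/2 + 3 = f(theta).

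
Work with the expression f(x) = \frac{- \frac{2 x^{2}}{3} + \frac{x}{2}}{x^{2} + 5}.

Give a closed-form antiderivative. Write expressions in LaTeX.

An antiderivative is F(x) = \frac{- 8 x + 3 \log{\left(x^{2} + 5 \right)} + 8 \sqrt{5} \operatorname{atan}{\left(\frac{\sqrt{5} x}{5} \right)}}{12}.

For F(x) to be correct the identity F'(x) - f(x) = 0 must hold.
Check: d/dx[\frac{- 8 x + 3 \log{\left(x^{2} + 5 \right)} + 8 \sqrt{5} \operatorname{atan}{\left(\frac{\sqrt{5} x}{5} \right)}}{12}] = \frac{- 4 x^{2} + 3 x}{6 x^{2} + 30}, which equals f(x).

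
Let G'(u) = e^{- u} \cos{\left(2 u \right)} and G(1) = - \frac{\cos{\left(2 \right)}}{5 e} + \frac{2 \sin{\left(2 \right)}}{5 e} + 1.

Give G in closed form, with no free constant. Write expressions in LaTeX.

For G(u) to be correct, d/du[G] must agree with the stated G'(u) identically.
A general antiderivative is \frac{2 e^{- u} \sin{\left(2 u \right)}}{5} - \frac{e^{- u} \cos{\left(2 u \right)}}{5} + C.
The condition gives C = - \frac{\cos{\left(2 \right)}}{5 e} + \frac{2 \sin{\left(2 \right)}}{5 e} + 1 - (- \frac{\cos{\left(2 \right)}}{5 e} + \frac{2 \sin{\left(2 \right)}}{5 e}) = 1.
So G(u) = \frac{\left(5 e^{u} + 2 \sin{\left(2 u \right)} - \cos{\left(2 u \right)}\right) e^{- u}}{5}.
Check: d/du[\frac{\left(5 e^{u} + 2 \sin{\left(2 u \right)} - \cos{\left(2 u \right)}\right) e^{- u}}{5}] = e^{- u} \cos{\left(2 u \right)} = G'(u).

G(u) = \frac{\left(5 e^{u} + 2 \sin{\left(2 u \right)} - \cos{\left(2 u \right)}\right) e^{- u}}{5}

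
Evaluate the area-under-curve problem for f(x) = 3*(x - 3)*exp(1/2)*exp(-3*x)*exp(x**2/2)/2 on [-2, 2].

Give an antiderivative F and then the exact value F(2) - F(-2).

The substitution u = x**2/2 - 3*x + 1/2 works: f is exactly (dF/du)*(du/dx) for that inner function.
F(x) = 3*exp(1/2)*exp(-3*x)*exp(x**2/2)/2 is an antiderivative of f.
Check: d/dx[3*exp(1/2)*exp(-3*x)*exp(x**2/2)/2] = (3*x*exp(1/2)*exp(x**2/2) - 9*exp(1/2)*exp(x**2/2))*exp(-3*x)/2, which equals f(x).
F(2) = 3*exp(-7/2)/2; F(-2) = 3*exp(17/2)/2.
Integral = F(2) - F(-2) = -3*exp(17/2)/2 + 3*exp(-7/2)/2.

Antiderivative: F(x) = 3*exp(1/2)*exp(-3*x)*exp(x**2/2)/2; value = -3*exp(17/2)/2 + 3*exp(-7/2)/2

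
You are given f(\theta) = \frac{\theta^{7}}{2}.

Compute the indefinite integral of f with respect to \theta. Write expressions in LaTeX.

A candidate is checked by its d/d\theta: the result must match f(\theta).
Check: d/d\theta[\frac{\theta^{8}}{16}] = \frac{\theta^{7}}{2} = f(\theta).

F(\theta) = \frac{\theta^{8}}{16} + C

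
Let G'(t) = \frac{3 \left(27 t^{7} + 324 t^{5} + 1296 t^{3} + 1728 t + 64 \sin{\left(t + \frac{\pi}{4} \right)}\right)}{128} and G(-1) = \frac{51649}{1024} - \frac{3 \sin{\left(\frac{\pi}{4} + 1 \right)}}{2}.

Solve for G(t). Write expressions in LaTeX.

G(t) = \frac{\left(\frac{3 t^{2}}{4} + 3\right)^{4}}{4} - \frac{3 \cos{\left(t + \frac{\pi}{4} \right)}}{2} + 1

Any candidate G(t) must reproduce the stated G'(t) exactly.
A general antiderivative is \frac{\left(\frac{3 t^{2}}{4} + 3\right)^{4}}{4} - \frac{3 \cos{\left(t + \frac{\pi}{4} \right)}}{2} + C.
The condition gives C = \frac{51649}{1024} - \frac{3 \sin{\left(\frac{\pi}{4} + 1 \right)}}{2} - (\frac{50625}{1024} - \frac{3 \sin{\left(\frac{\pi}{4} + 1 \right)}}{2}) = 1.
So G(t) = \frac{\left(\frac{3 t^{2}}{4} + 3\right)^{4}}{4} - \frac{3 \cos{\left(t + \frac{\pi}{4} \right)}}{2} + 1.
Check: d/dt[\frac{\left(\frac{3 t^{2}}{4} + 3\right)^{4}}{4} - \frac{3 \cos{\left(t + \frac{\pi}{4} \right)}}{2} + 1] = \frac{81 t^{7}}{128} + \frac{243 t^{5}}{32} + \frac{243 t^{3}}{8} + \frac{81 t}{2} + \frac{3 \sin{\left(t + \frac{\pi}{4} \right)}}{2}, which equals G'(t).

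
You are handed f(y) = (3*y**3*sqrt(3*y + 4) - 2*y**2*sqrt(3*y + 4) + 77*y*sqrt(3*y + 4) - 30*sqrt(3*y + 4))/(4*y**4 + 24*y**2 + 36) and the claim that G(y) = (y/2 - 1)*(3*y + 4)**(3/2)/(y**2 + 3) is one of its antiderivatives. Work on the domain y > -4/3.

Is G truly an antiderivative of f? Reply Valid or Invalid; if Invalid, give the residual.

d/dy[G] = (3*y**3*sqrt(3*y + 4) - 2*y**2*sqrt(3*y + 4) + 77*y*sqrt(3*y + 4) - 30*sqrt(3*y + 4))/(4*y**4 + 24*y**2 + 36)
This equals f(y) exactly, so the claim holds.

Valid - differentiating G returns exactly f.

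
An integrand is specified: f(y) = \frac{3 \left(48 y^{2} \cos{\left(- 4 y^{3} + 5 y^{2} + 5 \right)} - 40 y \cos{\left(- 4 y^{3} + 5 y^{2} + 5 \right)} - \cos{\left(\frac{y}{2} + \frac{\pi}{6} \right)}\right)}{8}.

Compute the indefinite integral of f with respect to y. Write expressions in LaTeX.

F(y) = - \frac{3 \sin{\left(\frac{y}{2} + \frac{\pi}{6} \right)}}{4} - \frac{3 \sin{\left(- 4 y^{3} + 5 y^{2} + 5 \right)}}{2} + C

Whatever form F(y) takes, F'(y) = f(y) is non-negotiable.
Check: d/dy[- \frac{3 \sin{\left(\frac{y}{2} + \frac{\pi}{6} \right)}}{4} - \frac{3 \sin{\left(- 4 y^{3} + 5 y^{2} + 5 \right)}}{2}] = 18 y^{2} \cos{\left(- 4 y^{3} + 5 y^{2} + 5 \right)} - 15 y \cos{\left(- 4 y^{3} + 5 y^{2} + 5 \right)} - \frac{3 \cos{\left(\frac{y}{2} + \frac{\pi}{6} \right)}}{8}, which equals f(y).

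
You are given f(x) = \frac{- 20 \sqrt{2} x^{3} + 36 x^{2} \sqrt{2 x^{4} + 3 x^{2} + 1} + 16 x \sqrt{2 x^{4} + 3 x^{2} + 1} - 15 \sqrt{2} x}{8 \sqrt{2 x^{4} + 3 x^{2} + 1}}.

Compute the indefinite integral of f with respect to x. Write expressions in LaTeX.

F(x) = \frac{3 x^{3}}{2} + x^{2} - \frac{5 \sqrt{x^{4} + \frac{3 x^{2}}{2} + \frac{1}{2}}}{4} + C

Recover f(x) by differentiating a candidate F(x); any mismatch rules it out.
Check: d/dx[\frac{3 x^{3}}{2} + x^{2} - \frac{5 \sqrt{x^{4} + \frac{3 x^{2}}{2} + \frac{1}{2}}}{4}] = \frac{- 20 \sqrt{2} x^{3} + 36 x^{2} \sqrt{2 x^{4} + 3 x^{2} + 1} + 16 x \sqrt{2 x^{4} + 3 x^{2} + 1} - 15 \sqrt{2} x}{8 \sqrt{2 x^{4} + 3 x^{2} + 1}} = f(x).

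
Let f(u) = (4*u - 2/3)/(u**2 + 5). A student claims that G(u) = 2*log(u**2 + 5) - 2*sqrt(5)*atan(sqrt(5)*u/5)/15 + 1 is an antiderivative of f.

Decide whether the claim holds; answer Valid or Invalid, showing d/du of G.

d/du[G] = (12*u - 2)/(3*u**2 + 15)
This equals f(u) exactly, so the claim holds.

Valid - the claim checks out under differentiation.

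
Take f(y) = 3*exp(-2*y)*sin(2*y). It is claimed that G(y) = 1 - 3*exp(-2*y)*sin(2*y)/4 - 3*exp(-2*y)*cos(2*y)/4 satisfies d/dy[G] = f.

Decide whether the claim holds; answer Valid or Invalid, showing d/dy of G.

Valid - differentiating G returns exactly f.

d/dy[G] = 3*exp(-2*y)*sin(2*y)
This equals f(y) exactly, so the claim holds.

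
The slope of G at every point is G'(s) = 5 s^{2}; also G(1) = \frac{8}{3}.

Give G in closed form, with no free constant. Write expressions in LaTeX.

G(s) = \frac{5 s^{3} + 3}{3}

The proposed G(s) is checked by its d/ds: the result must match the given G'(s).
A general antiderivative is \frac{5 s^{3}}{3} + C.
The condition gives C = \frac{8}{3} - (\frac{5}{3}) = 1.
So G(s) = \frac{5 s^{3} + 3}{3}.
Check: d/ds[\frac{5 s^{3} + 3}{3}] = 5 s^{2} = G'(s).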